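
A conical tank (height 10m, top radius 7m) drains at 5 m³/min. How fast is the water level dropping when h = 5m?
20/(49π) ≈ 0.1299 m/min

r/h = 7/10, so r = (7/10)h
V = (1/3)πr²h = (1/3)π((7/10)h)²h = (49/300)πh³
dV/dh = (49/100)πh²
dh/dt = (dV/dt)/(dV/dh) = -5/((49/100)π·5²) = -20/(49π) m/min
The level is dropping at 20/(49π) ≈ 0.1299 m/min.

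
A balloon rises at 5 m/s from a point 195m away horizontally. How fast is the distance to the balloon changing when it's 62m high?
310√41869/41869 ≈ 1.515 m/s

z² = 195² + y²
z = √(195² + 62²) = √41869
dz/dt = y/z · dy/dt = 62/√41869 · 5 = 310√41869/41869 ≈ 1.515 m/s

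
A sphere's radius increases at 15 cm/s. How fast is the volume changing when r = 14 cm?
11760π cm³/s

V = (4/3)πr³
dV/dt = dV/dr · dr/dt = 4πr² · 15
At r = 14: dV/dt = 11760π cm³/s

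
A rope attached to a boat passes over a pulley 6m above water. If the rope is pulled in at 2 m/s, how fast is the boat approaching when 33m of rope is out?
22√13/39 ≈ 2.034 m/s

rope² = x² + 6²
x = √(33² - 6²) = 9√13
dx/dt = (rope/x) · d(rope)/dt = (33/(9√13)) · (-2) = -22√13/39 m/s
The boat approaches at 22√13/39 ≈ 2.034 m/s.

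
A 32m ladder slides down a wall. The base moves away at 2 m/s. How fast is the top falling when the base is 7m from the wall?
14√39/195 ≈ 0.4484 m/s

x² + y² = 32²
2x·dx/dt + 2y·dy/dt = 0
dy/dt = -x/y · dx/dt = -7/(5√39) · 2 = -14√39/195 m/s
The top is descending at 14√39/195 ≈ 0.4484 m/s.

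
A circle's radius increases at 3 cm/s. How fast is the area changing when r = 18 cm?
108π cm²/s

A = πr²
dA/dt = 2πr · dr/dt = 2π(18)(3) = 108π cm²/s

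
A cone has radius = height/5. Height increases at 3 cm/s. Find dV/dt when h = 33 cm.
3267π/25 cm³/s

V = (1/3)π(h/5)²h = πh³/75
dV/dt = πh²/25 · 3
At h = 33: dV/dt = 3267π/25 cm³/s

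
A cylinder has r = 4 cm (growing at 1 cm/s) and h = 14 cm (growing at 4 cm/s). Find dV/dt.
176π cm³/s

V = πr²h
dV/dt = 2πrh·dr/dt + πr²·dh/dt
= 2π(4)(14)(1) + π(4)²(4)
= 176π cm³/s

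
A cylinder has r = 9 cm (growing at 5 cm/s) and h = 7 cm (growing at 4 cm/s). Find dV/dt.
954π cm³/s

V = πr²h
dV/dt = 2πrh·dr/dt + πr²·dh/dt
= 2π(9)(7)(5) + π(9)²(4)
= 954π cm³/s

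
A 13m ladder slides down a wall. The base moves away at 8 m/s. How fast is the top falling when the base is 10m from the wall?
80√69/69 ≈ 9.631 m/s

x² + y² = 13²
2x·dx/dt + 2y·dy/dt = 0
dy/dt = -x/y · dx/dt = -10/√69 · 8 = -80√69/69 m/s
The top is descending at 80√69/69 ≈ 9.631 m/s.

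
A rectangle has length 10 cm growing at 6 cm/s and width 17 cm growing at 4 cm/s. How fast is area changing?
142 cm²/s

A = lw
dA/dt = w·dl/dt + l·dw/dt = 17·6 + 10·4 = 142 cm²/s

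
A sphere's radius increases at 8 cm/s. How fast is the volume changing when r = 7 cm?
1568π cm³/s

V = (4/3)πr³
dV/dt = dV/dr · dr/dt = 4πr² · 8
At r = 7: dV/dt = 1568π cm³/s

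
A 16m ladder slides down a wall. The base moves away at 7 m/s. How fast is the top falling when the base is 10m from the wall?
35√39/39 ≈ 5.604 m/s

x² + y² = 16²
2x·dx/dt + 2y·dy/dt = 0
dy/dt = -x/y · dx/dt = -10/(2√39) · 7 = -35√39/39 m/s
The top is descending at 35√39/39 ≈ 5.604 m/s.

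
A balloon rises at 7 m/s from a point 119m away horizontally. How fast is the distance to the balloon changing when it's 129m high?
903√30802/30802 ≈ 5.145 m/s

z² = 119² + y²
z = √(119² + 129²) = √30802
dz/dt = y/z · dy/dt = 129/√30802 · 7 = 903√30802/30802 ≈ 5.145 m/s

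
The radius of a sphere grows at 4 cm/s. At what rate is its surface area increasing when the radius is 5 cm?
160π cm²/s

S = 4πr²
dS/dt = dS/dr · dr/dt = 8πr · 4
At r = 5: dS/dt = 160π cm²/s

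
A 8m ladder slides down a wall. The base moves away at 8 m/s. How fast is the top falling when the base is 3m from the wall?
24√55/55 ≈ 3.236 m/s

x² + y² = 8²
2x·dx/dt + 2y·dy/dt = 0
dy/dt = -x/y · dx/dt = -3/√55 · 8 = -24√55/55 m/s
The top is descending at 24√55/55 ≈ 3.236 m/s.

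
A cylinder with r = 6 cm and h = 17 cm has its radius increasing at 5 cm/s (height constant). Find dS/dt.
290π cm²/s

S = 2πrh + 2πr² (lateral + bases)
dS/dt = (2πh + 4πr)·dr/dt = (2π·17 + 4π·6)·5
= 290π cm²/s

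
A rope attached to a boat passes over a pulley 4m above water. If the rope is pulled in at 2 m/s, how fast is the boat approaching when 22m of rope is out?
22√13/39 ≈ 2.034 m/s

rope² = x² + 4²
x = √(22² - 4²) = 6√13
dx/dt = (rope/x) · d(rope)/dt = (22/(6√13)) · (-2) = -22√13/39 m/s
The boat approaches at 22√13/39 ≈ 2.034 m/s.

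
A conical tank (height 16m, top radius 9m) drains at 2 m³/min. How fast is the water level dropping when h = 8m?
8/(81π) ≈ 0.03144 m/min

r/h = 9/16, so r = (9/16)h
V = (1/3)πr²h = (1/3)π((9/16)h)²h = (27/256)πh³
dV/dh = (81/256)πh²
dh/dt = (dV/dt)/(dV/dh) = -2/((81/256)π·8²) = -8/(81π) m/min
The level is dropping at 8/(81π) ≈ 0.03144 m/min.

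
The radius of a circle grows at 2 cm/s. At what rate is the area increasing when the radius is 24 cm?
96π cm²/s

A = πr²
dA/dt = 2πr · dr/dt = 2π(24)(2) = 96π cm²/s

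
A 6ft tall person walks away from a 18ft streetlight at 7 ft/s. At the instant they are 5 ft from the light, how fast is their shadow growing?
7/2 ft/s

By similar triangles: 18/(x+s) = 6/s
Solving: s = 6x/12
ds/dt = 6/12 · dx/dt = 1/2 · 7 = 7/2 ft/s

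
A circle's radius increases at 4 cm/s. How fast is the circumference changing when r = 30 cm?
8π cm/s

C = 2πr
dC/dt = 2π · dr/dt = 2π · 4 = 8π cm/s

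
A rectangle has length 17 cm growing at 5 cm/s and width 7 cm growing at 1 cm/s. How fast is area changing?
52 cm²/s

A = lw
dA/dt = w·dl/dt + l·dw/dt = 7·5 + 17·1 = 52 cm²/s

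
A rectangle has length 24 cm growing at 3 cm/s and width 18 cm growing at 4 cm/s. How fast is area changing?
150 cm²/s

A = lw
dA/dt = w·dl/dt + l·dw/dt = 18·3 + 24·4 = 150 cm²/s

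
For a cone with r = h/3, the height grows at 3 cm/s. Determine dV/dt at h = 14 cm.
196π/3 cm³/s

V = (1/3)π(h/3)²h = πh³/27
dV/dt = πh²/9 · 3
At h = 14: dV/dt = 196π/3 cm³/s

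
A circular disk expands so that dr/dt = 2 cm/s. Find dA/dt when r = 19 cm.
76π cm²/s

A = πr²
dA/dt = 2πr · dr/dt = 2π(19)(2) = 76π cm²/s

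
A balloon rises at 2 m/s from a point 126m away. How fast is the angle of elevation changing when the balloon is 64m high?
0.012618 rad/s

tan(θ) = y/126
sec²(θ) · dθ/dt = (1/126) · dy/dt
dθ/dt = cos²(θ)/126 · 2 = 126/(126² + 64²) · 2
dθ/dt = 0.012618 rad/s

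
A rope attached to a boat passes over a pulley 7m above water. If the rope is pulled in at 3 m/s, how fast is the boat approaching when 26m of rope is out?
26√627/209 ≈ 3.115 m/s

rope² = x² + 7²
x = √(26² - 7²) = √627
dx/dt = (rope/x) · d(rope)/dt = (26/√627) · (-3) = -26√627/209 m/s
The boat approaches at 26√627/209 ≈ 3.115 m/s.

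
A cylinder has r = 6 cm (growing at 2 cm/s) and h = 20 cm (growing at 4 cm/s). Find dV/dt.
624π cm³/s

V = πr²h
dV/dt = 2πrh·dr/dt + πr²·dh/dt
= 2π(6)(20)(2) + π(6)²(4)
= 624π cm³/s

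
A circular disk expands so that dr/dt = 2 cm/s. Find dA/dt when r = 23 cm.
92π cm²/s

A = πr²
dA/dt = 2πr · dr/dt = 2π(23)(2) = 92π cm²/s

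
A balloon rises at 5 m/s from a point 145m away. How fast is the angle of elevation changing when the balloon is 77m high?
0.026898 rad/s

tan(θ) = y/145
sec²(θ) · dθ/dt = (1/145) · dy/dt
dθ/dt = cos²(θ)/145 · 5 = 145/(145² + 77²) · 5
dθ/dt = 0.026898 rad/s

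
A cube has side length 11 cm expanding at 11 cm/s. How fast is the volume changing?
3993 cm³/s

V = s³
dV/dt = 3s² · ds/dt = 3·11²·11 = 3993 cm³/s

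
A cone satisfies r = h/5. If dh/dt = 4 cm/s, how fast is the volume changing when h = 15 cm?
36π cm³/s

V = (1/3)π(h/5)²h = πh³/75
dV/dt = πh²/25 · 4
At h = 15: dV/dt = 36π cm³/s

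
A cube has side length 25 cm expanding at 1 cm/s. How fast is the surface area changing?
300 cm²/s

A = 6s²
dA/dt = 12s · ds/dt = 12·25·1 = 300 cm²/s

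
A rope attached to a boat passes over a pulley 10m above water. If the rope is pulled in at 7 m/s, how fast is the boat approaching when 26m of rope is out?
91/12 ≈ 7.583 m/s

rope² = x² + 10²
x = √(26² - 10²) = 24
dx/dt = (rope/x) · d(rope)/dt = (26/24) · (-7) = -91/12 m/s
The boat approaches at 91/12 ≈ 7.583 m/s.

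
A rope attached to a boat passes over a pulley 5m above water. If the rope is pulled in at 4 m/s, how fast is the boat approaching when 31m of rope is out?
31√26/39 ≈ 4.053 m/s

rope² = x² + 5²
x = √(31² - 5²) = 6√26
dx/dt = (rope/x) · d(rope)/dt = (31/(6√26)) · (-4) = -31√26/39 m/s
The boat approaches at 31√26/39 ≈ 4.053 m/s.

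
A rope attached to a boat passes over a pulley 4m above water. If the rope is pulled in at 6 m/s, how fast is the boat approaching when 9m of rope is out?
54√65/65 ≈ 6.698 m/s

rope² = x² + 4²
x = √(9² - 4²) = √65
dx/dt = (rope/x) · d(rope)/dt = (9/√65) · (-6) = -54√65/65 m/s
The boat approaches at 54√65/65 ≈ 6.698 m/s.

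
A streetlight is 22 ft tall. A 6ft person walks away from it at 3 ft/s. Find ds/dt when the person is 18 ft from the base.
9/8 ft/s

By similar triangles: 22/(x+s) = 6/s
Solving: s = 6x/16
ds/dt = 6/16 · dx/dt = 3/8 · 3 = 9/8 ft/s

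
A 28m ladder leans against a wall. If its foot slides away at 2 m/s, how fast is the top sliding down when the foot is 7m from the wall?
2√15/15 ≈ 0.5164 m/s

x² + y² = 28²
2x·dx/dt + 2y·dy/dt = 0
dy/dt = -x/y · dx/dt = -7/(7√15) · 2 = -2√15/15 m/s
The top is descending at 2√15/15 ≈ 0.5164 m/s.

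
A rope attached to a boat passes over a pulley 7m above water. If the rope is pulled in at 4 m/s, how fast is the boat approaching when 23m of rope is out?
23√30/30 ≈ 4.199 m/s

rope² = x² + 7²
x = √(23² - 7²) = 4√30
dx/dt = (rope/x) · d(rope)/dt = (23/(4√30)) · (-4) = -23√30/30 m/s
The boat approaches at 23√30/30 ≈ 4.199 m/s.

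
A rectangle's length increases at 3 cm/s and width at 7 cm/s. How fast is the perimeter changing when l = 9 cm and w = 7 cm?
20 cm/s

P = 2(l + w)
dP/dt = 2(dl/dt + dw/dt) = 2(3 + 7) = 20 cm/s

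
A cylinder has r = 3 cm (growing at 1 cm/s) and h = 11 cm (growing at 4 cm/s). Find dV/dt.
102π cm³/s

V = πr²h
dV/dt = 2πrh·dr/dt + πr²·dh/dt
= 2π(3)(11)(1) + π(3)²(4)
= 102π cm³/s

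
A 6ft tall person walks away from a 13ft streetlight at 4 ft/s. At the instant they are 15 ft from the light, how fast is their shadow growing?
24/7 ft/s

By similar triangles: 13/(x+s) = 6/s
Solving: s = 6x/7
ds/dt = 6/7 · dx/dt = 6/7 · 4 = 24/7 ft/s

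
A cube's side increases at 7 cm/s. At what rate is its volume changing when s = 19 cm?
7581 cm³/s

V = s³
dV/dt = 3s² · ds/dt = 3·19²·7 = 7581 cm³/s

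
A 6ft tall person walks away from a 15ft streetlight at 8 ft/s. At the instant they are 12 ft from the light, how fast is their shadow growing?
16/3 ft/s

By similar triangles: 15/(x+s) = 6/s
Solving: s = 6x/9
ds/dt = 6/9 · dx/dt = 2/3 · 8 = 16/3 ft/s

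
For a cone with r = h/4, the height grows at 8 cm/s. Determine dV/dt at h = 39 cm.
1521π/2 cm³/s

V = (1/3)π(h/4)²h = πh³/48
dV/dt = πh²/16 · 8
At h = 39: dV/dt = 1521π/2 cm³/s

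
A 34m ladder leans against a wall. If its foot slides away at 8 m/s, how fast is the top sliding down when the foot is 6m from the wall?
6√70/35 ≈ 1.434 m/s

x² + y² = 34²
2x·dx/dt + 2y·dy/dt = 0
dy/dt = -x/y · dx/dt = -6/(4√70) · 8 = -6√70/35 m/s
The top is descending at 6√70/35 ≈ 1.434 m/s.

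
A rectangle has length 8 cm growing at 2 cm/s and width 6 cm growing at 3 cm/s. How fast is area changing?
36 cm²/s

A = lw
dA/dt = w·dl/dt + l·dw/dt = 6·2 + 8·3 = 36 cm²/s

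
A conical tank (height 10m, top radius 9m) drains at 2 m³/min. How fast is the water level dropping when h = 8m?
25/(648π) ≈ 0.01228 m/min

r/h = 9/10, so r = (9/10)h
V = (1/3)πr²h = (1/3)π((9/10)h)²h = (27/100)πh³
dV/dh = (81/100)πh²
dh/dt = (dV/dt)/(dV/dh) = -2/((81/100)π·8²) = -25/(648π) m/min
The level is dropping at 25/(648π) ≈ 0.01228 m/min.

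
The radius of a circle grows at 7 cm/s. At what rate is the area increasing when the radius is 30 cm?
420π cm²/s

A = πr²
dA/dt = 2πr · dr/dt = 2π(30)(7) = 420π cm²/s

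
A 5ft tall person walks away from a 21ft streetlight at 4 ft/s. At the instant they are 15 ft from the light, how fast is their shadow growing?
5/4 ft/s

By similar triangles: 21/(x+s) = 5/s
Solving: s = 5x/16
ds/dt = 5/16 · dx/dt = 5/16 · 4 = 5/4 ft/s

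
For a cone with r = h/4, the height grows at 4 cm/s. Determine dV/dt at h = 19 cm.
361π/4 cm³/s

V = (1/3)π(h/4)²h = πh³/48
dV/dt = πh²/16 · 4
At h = 19: dV/dt = 361π/4 cm³/s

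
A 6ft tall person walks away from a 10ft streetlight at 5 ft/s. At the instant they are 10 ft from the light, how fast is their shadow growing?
15/2 ft/s

By similar triangles: 10/(x+s) = 6/s
Solving: s = 6x/4
ds/dt = 6/4 · dx/dt = 3/2 · 5 = 15/2 ft/s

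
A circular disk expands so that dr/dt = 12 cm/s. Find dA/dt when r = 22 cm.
528π cm²/s

A = πr²
dA/dt = 2πr · dr/dt = 2π(22)(12) = 528π cm²/s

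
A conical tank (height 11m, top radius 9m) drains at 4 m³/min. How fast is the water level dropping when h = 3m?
484/(729π) ≈ 0.2113 m/min

r/h = 9/11, so r = (9/11)h
V = (1/3)πr²h = (1/3)π((9/11)h)²h = (27/121)πh³
dV/dh = (81/121)πh²
dh/dt = (dV/dt)/(dV/dh) = -4/((81/121)π·3²) = -484/(729π) m/min
The level is dropping at 484/(729π) ≈ 0.2113 m/min.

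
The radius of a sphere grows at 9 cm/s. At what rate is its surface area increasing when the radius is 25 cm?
1800π cm²/s

S = 4πr²
dS/dt = dS/dr · dr/dt = 8πr · 9
At r = 25: dS/dt = 1800π cm²/s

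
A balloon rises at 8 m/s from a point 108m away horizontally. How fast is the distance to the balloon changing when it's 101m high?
808√21865/21865 ≈ 5.464 m/s

z² = 108² + y²
z = √(108² + 101²) = √21865
dz/dt = y/z · dy/dt = 101/√21865 · 8 = 808√21865/21865 ≈ 5.464 m/s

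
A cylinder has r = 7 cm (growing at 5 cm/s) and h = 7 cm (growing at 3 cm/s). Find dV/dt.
637π cm³/s

V = πr²h
dV/dt = 2πrh·dr/dt + πr²·dh/dt
= 2π(7)(7)(5) + π(7)²(3)
= 637π cm³/s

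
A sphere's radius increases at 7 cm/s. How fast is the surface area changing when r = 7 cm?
392π cm²/s

S = 4πr²
dS/dt = dS/dr · dr/dt = 8πr · 7
At r = 7: dS/dt = 392π cm²/s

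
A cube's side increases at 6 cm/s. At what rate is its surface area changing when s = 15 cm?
1080 cm²/s

A = 6s²
dA/dt = 12s · ds/dt = 12·15·6 = 1080 cm²/s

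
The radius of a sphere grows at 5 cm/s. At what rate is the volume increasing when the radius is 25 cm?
12500π cm³/s

V = (4/3)πr³
dV/dt = dV/dr · dr/dt = 4πr² · 5
At r = 25: dV/dt = 12500π cm³/s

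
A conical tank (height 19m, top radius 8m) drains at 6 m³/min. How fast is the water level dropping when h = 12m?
361/(1536π) ≈ 0.07481 m/min

r/h = 8/19, so r = (8/19)h
V = (1/3)πr²h = (1/3)π((8/19)h)²h = (64/1083)πh³
dV/dh = (64/361)πh²
dh/dt = (dV/dt)/(dV/dh) = -6/((64/361)π·12²) = -361/(1536π) m/min
The level is dropping at 361/(1536π) ≈ 0.07481 m/min.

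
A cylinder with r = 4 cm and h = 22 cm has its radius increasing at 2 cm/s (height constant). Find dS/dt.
120π cm²/s

S = 2πrh + 2πr² (lateral + bases)
dS/dt = (2πh + 4πr)·dr/dt = (2π·22 + 4π·4)·2
= 120π cm²/s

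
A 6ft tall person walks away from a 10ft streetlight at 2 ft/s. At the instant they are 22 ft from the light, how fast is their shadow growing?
3 ft/s

By similar triangles: 10/(x+s) = 6/s
Solving: s = 6x/4
ds/dt = 6/4 · dx/dt = 3/2 · 2 = 3 ft/s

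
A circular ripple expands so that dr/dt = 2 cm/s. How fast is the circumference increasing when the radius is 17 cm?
4π cm/s

C = 2πr
dC/dt = 2π · dr/dt = 2π · 2 = 4π cm/s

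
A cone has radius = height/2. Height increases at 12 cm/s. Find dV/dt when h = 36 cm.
3888π cm³/s

V = (1/3)π(h/2)²h = πh³/12
dV/dt = πh²/4 · 12
At h = 36: dV/dt = 3888π cm³/s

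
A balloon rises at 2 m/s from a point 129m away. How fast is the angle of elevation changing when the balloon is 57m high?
0.012971 rad/s

tan(θ) = y/129
sec²(θ) · dθ/dt = (1/129) · dy/dt
dθ/dt = cos²(θ)/129 · 2 = 129/(129² + 57²) · 2
dθ/dt = 0.012971 rad/s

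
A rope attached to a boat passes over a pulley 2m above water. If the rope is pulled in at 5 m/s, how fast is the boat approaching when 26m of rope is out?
65√42/84 ≈ 5.015 m/s

rope² = x² + 2²
x = √(26² - 2²) = 4√42
dx/dt = (rope/x) · d(rope)/dt = (26/(4√42)) · (-5) = -65√42/84 m/s
The boat approaches at 65√42/84 ≈ 5.015 m/s.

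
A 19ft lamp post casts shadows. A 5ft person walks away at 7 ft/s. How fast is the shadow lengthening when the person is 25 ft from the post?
5/2 ft/s

By similar triangles: 19/(x+s) = 5/s
Solving: s = 5x/14
ds/dt = 5/14 · dx/dt = 5/14 · 7 = 5/2 ft/s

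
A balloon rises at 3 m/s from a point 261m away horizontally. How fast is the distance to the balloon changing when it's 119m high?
357√82282/82282 ≈ 1.245 m/s

z² = 261² + y²
z = √(261² + 119²) = √82282
dz/dt = y/z · dy/dt = 119/√82282 · 3 = 357√82282/82282 ≈ 1.245 m/s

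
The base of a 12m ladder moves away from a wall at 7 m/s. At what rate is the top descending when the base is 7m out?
49√95/95 ≈ 5.027 m/s

x² + y² = 12²
2x·dx/dt + 2y·dy/dt = 0
dy/dt = -x/y · dx/dt = -7/√95 · 7 = -49√95/95 m/s
The top is descending at 49√95/95 ≈ 5.027 m/s.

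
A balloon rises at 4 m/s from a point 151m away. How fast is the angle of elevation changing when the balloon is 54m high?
0.023486 rad/s

tan(θ) = y/151
sec²(θ) · dθ/dt = (1/151) · dy/dt
dθ/dt = cos²(θ)/151 · 4 = 151/(151² + 54²) · 4
dθ/dt = 0.023486 rad/s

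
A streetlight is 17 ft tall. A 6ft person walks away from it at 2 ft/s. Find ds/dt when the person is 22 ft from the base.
12/11 ft/s

By similar triangles: 17/(x+s) = 6/s
Solving: s = 6x/11
ds/dt = 6/11 · dx/dt = 6/11 · 2 = 12/11 ft/s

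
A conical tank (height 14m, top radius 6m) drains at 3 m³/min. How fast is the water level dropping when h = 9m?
49/(243π) ≈ 0.06419 m/min

r/h = 6/14, so r = (3/7)h
V = (1/3)πr²h = (1/3)π((3/7)h)²h = (3/49)πh³
dV/dh = (9/49)πh²
dh/dt = (dV/dt)/(dV/dh) = -3/((9/49)π·9²) = -49/(243π) m/min
The level is dropping at 49/(243π) ≈ 0.06419 m/min.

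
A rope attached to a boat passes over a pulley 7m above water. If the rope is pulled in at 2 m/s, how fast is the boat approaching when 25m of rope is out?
25/12 ≈ 2.083 m/s

rope² = x² + 7²
x = √(25² - 7²) = 24
dx/dt = (rope/x) · d(rope)/dt = (25/24) · (-2) = -25/12 m/s
The boat approaches at 25/12 ≈ 2.083 m/s.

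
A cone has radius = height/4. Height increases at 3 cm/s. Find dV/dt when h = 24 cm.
108π cm³/s

V = (1/3)π(h/4)²h = πh³/48
dV/dt = πh²/16 · 3
At h = 24: dV/dt = 108π cm³/s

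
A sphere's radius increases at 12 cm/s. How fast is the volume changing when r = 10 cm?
4800π cm³/s

V = (4/3)πr³
dV/dt = dV/dr · dr/dt = 4πr² · 12
At r = 10: dV/dt = 4800π cm³/s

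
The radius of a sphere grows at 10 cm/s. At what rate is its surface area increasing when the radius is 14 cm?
1120π cm²/s

S = 4πr²
dS/dt = dS/dr · dr/dt = 8πr · 10
At r = 14: dS/dt = 1120π cm²/s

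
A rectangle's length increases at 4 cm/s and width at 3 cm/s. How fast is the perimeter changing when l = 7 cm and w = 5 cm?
14 cm/s

P = 2(l + w)
dP/dt = 2(dl/dt + dw/dt) = 2(4 + 3) = 14 cm/s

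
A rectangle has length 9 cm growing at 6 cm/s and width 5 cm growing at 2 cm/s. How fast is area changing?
48 cm²/s

A = lw
dA/dt = w·dl/dt + l·dw/dt = 5·6 + 9·2 = 48 cm²/s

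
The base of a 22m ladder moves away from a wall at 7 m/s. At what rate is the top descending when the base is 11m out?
7√3/3 ≈ 4.041 m/s

x² + y² = 22²
2x·dx/dt + 2y·dy/dt = 0
dy/dt = -x/y · dx/dt = -11/(11√3) · 7 = -7√3/3 m/s
The top is descending at 7√3/3 ≈ 4.041 m/s.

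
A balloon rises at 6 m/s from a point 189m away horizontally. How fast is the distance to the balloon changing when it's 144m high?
96√697/697 ≈ 3.636 m/s

z² = 189² + y²
z = √(189² + 144²) = 9√697
dz/dt = y/z · dy/dt = 144/(9√697) · 6 = 96√697/697 ≈ 3.636 m/s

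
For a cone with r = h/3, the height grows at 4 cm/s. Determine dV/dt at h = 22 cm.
1936π/9 cm³/s

V = (1/3)π(h/3)²h = πh³/27
dV/dt = πh²/9 · 4
At h = 22: dV/dt = 1936π/9 cm³/s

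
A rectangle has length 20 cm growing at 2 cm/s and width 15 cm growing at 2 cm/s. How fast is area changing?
70 cm²/s

A = lw
dA/dt = w·dl/dt + l·dw/dt = 15·2 + 20·2 = 70 cm²/s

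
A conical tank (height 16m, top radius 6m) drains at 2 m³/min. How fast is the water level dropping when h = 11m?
128/(1089π) ≈ 0.03741 m/min

r/h = 6/16, so r = (3/8)h
V = (1/3)πr²h = (1/3)π((3/8)h)²h = (3/64)πh³
dV/dh = (9/64)πh²
dh/dt = (dV/dt)/(dV/dh) = -2/((9/64)π·11²) = -128/(1089π) m/min
The level is dropping at 128/(1089π) ≈ 0.03741 m/min.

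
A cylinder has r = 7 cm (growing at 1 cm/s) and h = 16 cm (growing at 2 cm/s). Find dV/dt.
322π cm³/s

V = πr²h
dV/dt = 2πrh·dr/dt + πr²·dh/dt
= 2π(7)(16)(1) + π(7)²(2)
= 322π cm³/s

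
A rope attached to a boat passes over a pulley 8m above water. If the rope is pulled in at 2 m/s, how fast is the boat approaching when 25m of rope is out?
50√561/561 ≈ 2.111 m/s

rope² = x² + 8²
x = √(25² - 8²) = √561
dx/dt = (rope/x) · d(rope)/dt = (25/√561) · (-2) = -50√561/561 m/s
The boat approaches at 50√561/561 ≈ 2.111 m/s.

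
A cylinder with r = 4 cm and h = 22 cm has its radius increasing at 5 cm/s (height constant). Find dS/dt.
300π cm²/s

S = 2πrh + 2πr² (lateral + bases)
dS/dt = (2πh + 4πr)·dr/dt = (2π·22 + 4π·4)·5
= 300π cm²/s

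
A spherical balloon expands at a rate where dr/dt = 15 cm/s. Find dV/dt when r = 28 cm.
47040π cm³/s

V = (4/3)πr³
dV/dt = dV/dr · dr/dt = 4πr² · 15
At r = 28: dV/dt = 47040π cm³/s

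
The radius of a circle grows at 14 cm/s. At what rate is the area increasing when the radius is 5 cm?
140π cm²/s

A = πr²
dA/dt = 2πr · dr/dt = 2π(5)(14) = 140π cm²/s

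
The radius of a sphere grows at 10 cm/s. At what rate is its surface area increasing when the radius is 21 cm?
1680π cm²/s

S = 4πr²
dS/dt = dS/dr · dr/dt = 8πr · 10
At r = 21: dS/dt = 1680π cm²/s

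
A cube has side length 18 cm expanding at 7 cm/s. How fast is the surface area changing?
1512 cm²/s

A = 6s²
dA/dt = 12s · ds/dt = 12·18·7 = 1512 cm²/s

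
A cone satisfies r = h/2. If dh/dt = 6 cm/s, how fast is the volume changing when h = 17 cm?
867π/2 cm³/s

V = (1/3)π(h/2)²h = πh³/12
dV/dt = πh²/4 · 6
At h = 17: dV/dt = 867π/2 cm³/s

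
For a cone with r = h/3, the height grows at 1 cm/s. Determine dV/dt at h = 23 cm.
529π/9 cm³/s

V = (1/3)π(h/3)²h = πh³/27
dV/dt = πh²/9 · 1
At h = 23: dV/dt = 529π/9 cm³/s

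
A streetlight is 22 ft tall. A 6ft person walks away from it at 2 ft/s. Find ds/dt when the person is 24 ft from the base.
3/4 ft/s

By similar triangles: 22/(x+s) = 6/s
Solving: s = 6x/16
ds/dt = 6/16 · dx/dt = 3/8 · 2 = 3/4 ft/s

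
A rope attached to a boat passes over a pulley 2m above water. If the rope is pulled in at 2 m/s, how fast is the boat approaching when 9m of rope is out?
18√77/77 ≈ 2.051 m/s

rope² = x² + 2²
x = √(9² - 2²) = √77
dx/dt = (rope/x) · d(rope)/dt = (9/√77) · (-2) = -18√77/77 m/s
The boat approaches at 18√77/77 ≈ 2.051 m/s.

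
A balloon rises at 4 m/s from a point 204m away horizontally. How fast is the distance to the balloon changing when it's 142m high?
284√15445/15445 ≈ 2.285 m/s

z² = 204² + y²
z = √(204² + 142²) = 2√15445
dz/dt = y/z · dy/dt = 142/(2√15445) · 4 = 284√15445/15445 ≈ 2.285 m/s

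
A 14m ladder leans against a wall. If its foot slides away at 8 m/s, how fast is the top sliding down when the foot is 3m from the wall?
24√187/187 ≈ 1.755 m/s

x² + y² = 14²
2x·dx/dt + 2y·dy/dt = 0
dy/dt = -x/y · dx/dt = -3/√187 · 8 = -24√187/187 m/s
The top is descending at 24√187/187 ≈ 1.755 m/s.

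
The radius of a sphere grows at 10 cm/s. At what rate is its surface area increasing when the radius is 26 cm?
2080π cm²/s

S = 4πr²
dS/dt = dS/dr · dr/dt = 8πr · 10
At r = 26: dS/dt = 2080π cm²/s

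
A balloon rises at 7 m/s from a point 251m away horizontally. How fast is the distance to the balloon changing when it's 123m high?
861√78130/78130 ≈ 3.08 m/s

z² = 251² + y²
z = √(251² + 123²) = √78130
dz/dt = y/z · dy/dt = 123/√78130 · 7 = 861√78130/78130 ≈ 3.08 m/s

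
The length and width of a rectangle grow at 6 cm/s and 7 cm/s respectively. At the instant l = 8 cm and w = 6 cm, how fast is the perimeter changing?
26 cm/s

P = 2(l + w)
dP/dt = 2(dl/dt + dw/dt) = 2(6 + 7) = 26 cm/s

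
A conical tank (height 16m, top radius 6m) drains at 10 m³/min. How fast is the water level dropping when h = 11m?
640/(1089π) ≈ 0.1871 m/min

r/h = 6/16, so r = (3/8)h
V = (1/3)πr²h = (1/3)π((3/8)h)²h = (3/64)πh³
dV/dh = (9/64)πh²
dh/dt = (dV/dt)/(dV/dh) = -10/((9/64)π·11²) = -640/(1089π) m/min
The level is dropping at 640/(1089π) ≈ 0.1871 m/min.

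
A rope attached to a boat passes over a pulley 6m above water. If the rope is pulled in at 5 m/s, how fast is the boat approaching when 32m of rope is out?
80√247/247 ≈ 5.09 m/s

rope² = x² + 6²
x = √(32² - 6²) = 2√247
dx/dt = (rope/x) · d(rope)/dt = (32/(2√247)) · (-5) = -80√247/247 m/s
The boat approaches at 80√247/247 ≈ 5.09 m/s.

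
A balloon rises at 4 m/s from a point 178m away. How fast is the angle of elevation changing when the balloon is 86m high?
0.018219 rad/s

tan(θ) = y/178
sec²(θ) · dθ/dt = (1/178) · dy/dt
dθ/dt = cos²(θ)/178 · 4 = 178/(178² + 86²) · 4
dθ/dt = 0.018219 rad/s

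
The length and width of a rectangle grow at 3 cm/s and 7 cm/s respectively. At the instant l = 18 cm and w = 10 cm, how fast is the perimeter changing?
20 cm/s

P = 2(l + w)
dP/dt = 2(dl/dt + dw/dt) = 2(3 + 7) = 20 cm/s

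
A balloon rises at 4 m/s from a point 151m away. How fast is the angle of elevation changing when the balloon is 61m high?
0.022774 rad/s

tan(θ) = y/151
sec²(θ) · dθ/dt = (1/151) · dy/dt
dθ/dt = cos²(θ)/151 · 4 = 151/(151² + 61²) · 4
dθ/dt = 0.022774 rad/s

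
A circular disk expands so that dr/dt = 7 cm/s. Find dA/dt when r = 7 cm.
98π cm²/s

A = πr²
dA/dt = 2πr · dr/dt = 2π(7)(7) = 98π cm²/s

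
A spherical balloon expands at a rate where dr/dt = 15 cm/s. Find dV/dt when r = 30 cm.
54000π cm³/s

V = (4/3)πr³
dV/dt = dV/dr · dr/dt = 4πr² · 15
At r = 30: dV/dt = 54000π cm³/s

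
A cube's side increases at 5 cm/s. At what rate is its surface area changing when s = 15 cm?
900 cm²/s

A = 6s²
dA/dt = 12s · ds/dt = 12·15·5 = 900 cm²/s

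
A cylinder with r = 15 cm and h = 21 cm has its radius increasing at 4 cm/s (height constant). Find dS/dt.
408π cm²/s

S = 2πrh + 2πr² (lateral + bases)
dS/dt = (2πh + 4πr)·dr/dt = (2π·21 + 4π·15)·4
= 408π cm²/s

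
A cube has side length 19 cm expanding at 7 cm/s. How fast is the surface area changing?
1596 cm²/s

A = 6s²
dA/dt = 12s · ds/dt = 12·19·7 = 1596 cm²/s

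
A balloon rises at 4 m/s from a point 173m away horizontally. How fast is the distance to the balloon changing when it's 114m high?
456√1717/8585 ≈ 2.201 m/s

z² = 173² + y²
z = √(173² + 114²) = 5√1717
dz/dt = y/z · dy/dt = 114/(5√1717) · 4 = 456√1717/8585 ≈ 2.201 m/s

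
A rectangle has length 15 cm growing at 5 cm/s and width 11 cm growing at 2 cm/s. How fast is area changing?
85 cm²/s

A = lw
dA/dt = w·dl/dt + l·dw/dt = 11·5 + 15·2 = 85 cm²/s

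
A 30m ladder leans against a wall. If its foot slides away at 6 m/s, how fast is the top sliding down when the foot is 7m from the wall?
42√851/851 ≈ 1.44 m/s

x² + y² = 30²
2x·dx/dt + 2y·dy/dt = 0
dy/dt = -x/y · dx/dt = -7/√851 · 6 = -42√851/851 m/s
The top is descending at 42√851/851 ≈ 1.44 m/s.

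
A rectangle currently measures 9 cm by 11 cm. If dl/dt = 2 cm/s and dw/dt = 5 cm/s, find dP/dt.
14 cm/s

P = 2(l + w)
dP/dt = 2(dl/dt + dw/dt) = 2(2 + 5) = 14 cm/s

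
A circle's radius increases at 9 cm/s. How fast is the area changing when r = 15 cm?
270π cm²/s

A = πr²
dA/dt = 2πr · dr/dt = 2π(15)(9) = 270π cm²/s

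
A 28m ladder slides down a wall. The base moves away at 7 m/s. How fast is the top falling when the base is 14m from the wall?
7√3/3 ≈ 4.041 m/s

x² + y² = 28²
2x·dx/dt + 2y·dy/dt = 0
dy/dt = -x/y · dx/dt = -14/(14√3) · 7 = -7√3/3 m/s
The top is descending at 7√3/3 ≈ 4.041 m/s.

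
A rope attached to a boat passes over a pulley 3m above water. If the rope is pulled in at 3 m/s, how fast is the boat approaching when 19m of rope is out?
57√22/88 ≈ 3.038 m/s

rope² = x² + 3²
x = √(19² - 3²) = 4√22
dx/dt = (rope/x) · d(rope)/dt = (19/(4√22)) · (-3) = -57√22/88 m/s
The boat approaches at 57√22/88 ≈ 3.038 m/s.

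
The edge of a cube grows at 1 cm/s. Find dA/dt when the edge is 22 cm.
264 cm²/s

A = 6s²
dA/dt = 12s · ds/dt = 12·22·1 = 264 cm²/s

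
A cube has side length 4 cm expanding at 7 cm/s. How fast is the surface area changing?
336 cm²/s

A = 6s²
dA/dt = 12s · ds/dt = 12·4·7 = 336 cm²/s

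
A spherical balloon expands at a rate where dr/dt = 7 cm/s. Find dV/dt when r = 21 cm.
12348π cm³/s

V = (4/3)πr³
dV/dt = dV/dr · dr/dt = 4πr² · 7
At r = 21: dV/dt = 12348π cm³/s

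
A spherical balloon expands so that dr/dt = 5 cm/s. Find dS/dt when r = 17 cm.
680π cm²/s

S = 4πr²
dS/dt = dS/dr · dr/dt = 8πr · 5
At r = 17: dS/dt = 680π cm²/s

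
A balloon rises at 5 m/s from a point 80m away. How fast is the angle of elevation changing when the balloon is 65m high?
0.037647 rad/s

tan(θ) = y/80
sec²(θ) · dθ/dt = (1/80) · dy/dt
dθ/dt = cos²(θ)/80 · 5 = 80/(80² + 65²) · 5
dθ/dt = 0.037647 rad/s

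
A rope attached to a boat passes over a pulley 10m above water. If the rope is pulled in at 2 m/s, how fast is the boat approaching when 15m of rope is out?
6√5/5 ≈ 2.683 m/s

rope² = x² + 10²
x = √(15² - 10²) = 5√5
dx/dt = (rope/x) · d(rope)/dt = (15/(5√5)) · (-2) = -6√5/5 m/s
The boat approaches at 6√5/5 ≈ 2.683 m/s.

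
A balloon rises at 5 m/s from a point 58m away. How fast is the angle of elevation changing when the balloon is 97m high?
0.022704 rad/s

tan(θ) = y/58
sec²(θ) · dθ/dt = (1/58) · dy/dt
dθ/dt = cos²(θ)/58 · 5 = 58/(58² + 97²) · 5
dθ/dt = 0.022704 rad/s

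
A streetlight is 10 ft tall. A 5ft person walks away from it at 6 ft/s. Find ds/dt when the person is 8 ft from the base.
6 ft/s

By similar triangles: 10/(x+s) = 5/s
Solving: s = 5x/5
ds/dt = 5/5 · dx/dt = 1 · 6 = 6 ft/s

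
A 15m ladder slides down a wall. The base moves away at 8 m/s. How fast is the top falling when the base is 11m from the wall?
22√26/13 ≈ 8.629 m/s

x² + y² = 15²
2x·dx/dt + 2y·dy/dt = 0
dy/dt = -x/y · dx/dt = -11/(2√26) · 8 = -22√26/13 m/s
The top is descending at 22√26/13 ≈ 8.629 m/s.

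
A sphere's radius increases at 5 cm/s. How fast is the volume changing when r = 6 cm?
720π cm³/s

V = (4/3)πr³
dV/dt = dV/dr · dr/dt = 4πr² · 5
At r = 6: dV/dt = 720π cm³/s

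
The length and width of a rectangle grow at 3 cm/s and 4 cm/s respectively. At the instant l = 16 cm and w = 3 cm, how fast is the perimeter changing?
14 cm/s

P = 2(l + w)
dP/dt = 2(dl/dt + dw/dt) = 2(3 + 4) = 14 cm/s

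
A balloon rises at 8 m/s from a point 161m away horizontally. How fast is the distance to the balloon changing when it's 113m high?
452√38690/19345 ≈ 4.596 m/s

z² = 161² + y²
z = √(161² + 113²) = √38690
dz/dt = y/z · dy/dt = 113/√38690 · 8 = 452√38690/19345 ≈ 4.596 m/s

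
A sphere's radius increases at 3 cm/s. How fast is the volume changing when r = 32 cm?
12288π cm³/s

V = (4/3)πr³
dV/dt = dV/dr · dr/dt = 4πr² · 3
At r = 32: dV/dt = 12288π cm³/s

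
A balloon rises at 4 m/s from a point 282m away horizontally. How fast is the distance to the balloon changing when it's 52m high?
104√20557/20557 ≈ 0.7254 m/s

z² = 282² + y²
z = √(282² + 52²) = 2√20557
dz/dt = y/z · dy/dt = 52/(2√20557) · 4 = 104√20557/20557 ≈ 0.7254 m/s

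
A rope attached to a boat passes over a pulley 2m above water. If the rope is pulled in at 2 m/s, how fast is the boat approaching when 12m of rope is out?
12√35/35 ≈ 2.028 m/s

rope² = x² + 2²
x = √(12² - 2²) = 2√35
dx/dt = (rope/x) · d(rope)/dt = (12/(2√35)) · (-2) = -12√35/35 m/s
The boat approaches at 12√35/35 ≈ 2.028 m/s.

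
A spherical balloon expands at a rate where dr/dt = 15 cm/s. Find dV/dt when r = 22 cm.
29040π cm³/s

V = (4/3)πr³
dV/dt = dV/dr · dr/dt = 4πr² · 15
At r = 22: dV/dt = 29040π cm³/s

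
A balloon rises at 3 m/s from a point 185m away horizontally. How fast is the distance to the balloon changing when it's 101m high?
303√44426/44426 ≈ 1.438 m/s

z² = 185² + y²
z = √(185² + 101²) = √44426
dz/dt = y/z · dy/dt = 101/√44426 · 3 = 303√44426/44426 ≈ 1.438 m/s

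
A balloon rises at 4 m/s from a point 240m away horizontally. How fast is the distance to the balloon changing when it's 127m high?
508√73729/73729 ≈ 1.871 m/s

z² = 240² + y²
z = √(240² + 127²) = √73729
dz/dt = y/z · dy/dt = 127/√73729 · 4 = 508√73729/73729 ≈ 1.871 m/s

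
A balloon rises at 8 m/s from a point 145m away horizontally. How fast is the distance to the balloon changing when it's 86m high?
688√28421/28421 ≈ 4.081 m/s

z² = 145² + y²
z = √(145² + 86²) = √28421
dz/dt = y/z · dy/dt = 86/√28421 · 8 = 688√28421/28421 ≈ 4.081 m/s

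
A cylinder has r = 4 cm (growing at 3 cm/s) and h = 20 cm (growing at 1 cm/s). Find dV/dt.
496π cm³/s

V = πr²h
dV/dt = 2πrh·dr/dt + πr²·dh/dt
= 2π(4)(20)(3) + π(4)²(1)
= 496π cm³/s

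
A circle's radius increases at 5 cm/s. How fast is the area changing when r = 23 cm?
230π cm²/s

A = πr²
dA/dt = 2πr · dr/dt = 2π(23)(5) = 230π cm²/s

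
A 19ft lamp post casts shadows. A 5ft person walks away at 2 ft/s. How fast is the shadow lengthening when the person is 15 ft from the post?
5/7 ft/s

By similar triangles: 19/(x+s) = 5/s
Solving: s = 5x/14
ds/dt = 5/14 · dx/dt = 5/14 · 2 = 5/7 ft/s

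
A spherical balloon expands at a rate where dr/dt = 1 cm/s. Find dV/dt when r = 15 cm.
900π cm³/s

V = (4/3)πr³
dV/dt = dV/dr · dr/dt = 4πr² · 1
At r = 15: dV/dt = 900π cm³/s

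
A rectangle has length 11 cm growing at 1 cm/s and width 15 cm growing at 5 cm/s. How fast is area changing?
70 cm²/s

A = lw
dA/dt = w·dl/dt + l·dw/dt = 15·1 + 11·5 = 70 cm²/s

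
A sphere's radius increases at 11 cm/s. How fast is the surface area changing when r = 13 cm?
1144π cm²/s

S = 4πr²
dS/dt = dS/dr · dr/dt = 8πr · 11
At r = 13: dS/dt = 1144π cm²/s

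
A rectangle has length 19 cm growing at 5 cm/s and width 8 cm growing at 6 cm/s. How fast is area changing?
154 cm²/s

A = lw
dA/dt = w·dl/dt + l·dw/dt = 8·5 + 19·6 = 154 cm²/s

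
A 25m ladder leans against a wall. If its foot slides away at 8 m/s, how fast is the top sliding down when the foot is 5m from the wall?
2√6/3 ≈ 1.633 m/s

x² + y² = 25²
2x·dx/dt + 2y·dy/dt = 0
dy/dt = -x/y · dx/dt = -5/(10√6) · 8 = -2√6/3 m/s
The top is descending at 2√6/3 ≈ 1.633 m/s.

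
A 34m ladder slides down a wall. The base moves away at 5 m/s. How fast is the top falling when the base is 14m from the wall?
7√15/12 ≈ 2.259 m/s

x² + y² = 34²
2x·dx/dt + 2y·dy/dt = 0
dy/dt = -x/y · dx/dt = -14/(8√15) · 5 = -7√15/12 m/s
The top is descending at 7√15/12 ≈ 2.259 m/s.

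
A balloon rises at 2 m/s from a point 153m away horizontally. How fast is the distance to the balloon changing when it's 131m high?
131√40570/20285 ≈ 1.301 m/s

z² = 153² + y²
z = √(153² + 131²) = √40570
dz/dt = y/z · dy/dt = 131/√40570 · 2 = 131√40570/20285 ≈ 1.301 m/s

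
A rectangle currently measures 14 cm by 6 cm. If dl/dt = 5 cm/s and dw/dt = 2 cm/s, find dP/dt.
14 cm/s

P = 2(l + w)
dP/dt = 2(dl/dt + dw/dt) = 2(5 + 2) = 14 cm/s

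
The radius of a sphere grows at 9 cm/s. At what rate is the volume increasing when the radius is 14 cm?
7056π cm³/s

V = (4/3)πr³
dV/dt = dV/dr · dr/dt = 4πr² · 9
At r = 14: dV/dt = 7056π cm³/s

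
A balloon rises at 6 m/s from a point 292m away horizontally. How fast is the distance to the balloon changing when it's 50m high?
150√21941/21941 ≈ 1.013 m/s

z² = 292² + y²
z = √(292² + 50²) = 2√21941
dz/dt = y/z · dy/dt = 50/(2√21941) · 6 = 150√21941/21941 ≈ 1.013 m/s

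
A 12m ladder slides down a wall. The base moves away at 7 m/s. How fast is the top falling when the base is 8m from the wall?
14√5/5 ≈ 6.261 m/s

x² + y² = 12²
2x·dx/dt + 2y·dy/dt = 0
dy/dt = -x/y · dx/dt = -8/(4√5) · 7 = -14√5/5 m/s
The top is descending at 14√5/5 ≈ 6.261 m/s.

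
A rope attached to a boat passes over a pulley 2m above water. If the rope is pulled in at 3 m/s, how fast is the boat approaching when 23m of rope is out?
23√21/35 ≈ 3.011 m/s

rope² = x² + 2²
x = √(23² - 2²) = 5√21
dx/dt = (rope/x) · d(rope)/dt = (23/(5√21)) · (-3) = -23√21/35 m/s
The boat approaches at 23√21/35 ≈ 3.011 m/s.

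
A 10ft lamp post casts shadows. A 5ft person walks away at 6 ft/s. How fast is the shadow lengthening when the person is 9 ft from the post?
6 ft/s

By similar triangles: 10/(x+s) = 5/s
Solving: s = 5x/5
ds/dt = 5/5 · dx/dt = 1 · 6 = 6 ft/s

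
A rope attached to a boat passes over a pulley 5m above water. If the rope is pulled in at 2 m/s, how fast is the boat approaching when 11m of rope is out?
11√6/12 ≈ 2.245 m/s

rope² = x² + 5²
x = √(11² - 5²) = 4√6
dx/dt = (rope/x) · d(rope)/dt = (11/(4√6)) · (-2) = -11√6/12 m/s
The boat approaches at 11√6/12 ≈ 2.245 m/s.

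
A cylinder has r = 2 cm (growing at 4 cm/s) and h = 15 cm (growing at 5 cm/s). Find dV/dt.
260π cm³/s

V = πr²h
dV/dt = 2πrh·dr/dt + πr²·dh/dt
= 2π(2)(15)(4) + π(2)²(5)
= 260π cm³/s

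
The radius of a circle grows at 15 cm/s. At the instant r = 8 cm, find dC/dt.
30π cm/s

C = 2πr
dC/dt = 2π · dr/dt = 2π · 15 = 30π cm/s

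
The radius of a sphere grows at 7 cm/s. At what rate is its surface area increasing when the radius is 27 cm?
1512π cm²/s

S = 4πr²
dS/dt = dS/dr · dr/dt = 8πr · 7
At r = 27: dS/dt = 1512π cm²/s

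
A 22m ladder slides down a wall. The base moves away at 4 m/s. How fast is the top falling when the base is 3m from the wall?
12√19/95 ≈ 0.5506 m/s

x² + y² = 22²
2x·dx/dt + 2y·dy/dt = 0
dy/dt = -x/y · dx/dt = -3/(5√19) · 4 = -12√19/95 m/s
The top is descending at 12√19/95 ≈ 0.5506 m/s.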